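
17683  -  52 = 17631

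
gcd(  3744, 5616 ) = 1872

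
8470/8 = 4235/4  =  1058.75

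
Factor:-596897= - 7^1*71^1 * 1201^1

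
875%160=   75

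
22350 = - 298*( - 75 ) 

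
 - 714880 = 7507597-8222477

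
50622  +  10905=61527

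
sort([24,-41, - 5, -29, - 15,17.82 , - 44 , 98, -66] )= [ - 66,-44,-41,-29,  -  15,-5, 17.82,24,98] 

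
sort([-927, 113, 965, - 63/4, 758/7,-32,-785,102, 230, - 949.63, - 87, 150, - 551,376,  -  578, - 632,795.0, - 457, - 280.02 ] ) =[ - 949.63, - 927, - 785, - 632 , - 578, - 551, - 457, - 280.02, - 87, - 32,- 63/4,  102,  758/7, 113,150,230,376 , 795.0,  965]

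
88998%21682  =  2270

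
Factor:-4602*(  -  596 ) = 2^3*3^1*13^1* 59^1*149^1 = 2742792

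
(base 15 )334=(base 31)nb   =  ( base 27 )QM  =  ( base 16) 2D4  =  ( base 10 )724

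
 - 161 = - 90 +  - 71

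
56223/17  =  3307 + 4/17  =  3307.24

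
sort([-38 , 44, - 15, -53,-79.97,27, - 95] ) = [-95,-79.97,-53, - 38, - 15,27, 44]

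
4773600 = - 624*( - 7650 )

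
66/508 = 33/254 = 0.13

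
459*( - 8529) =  - 3914811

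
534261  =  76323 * 7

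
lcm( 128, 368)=2944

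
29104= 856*34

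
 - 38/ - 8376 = 19/4188= 0.00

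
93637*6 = 561822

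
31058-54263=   -23205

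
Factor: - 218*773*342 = -2^2*3^2*19^1 * 109^1*773^1 =- 57631788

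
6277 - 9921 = -3644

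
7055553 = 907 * 7779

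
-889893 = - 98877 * 9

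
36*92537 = 3331332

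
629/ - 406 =-629/406 = -1.55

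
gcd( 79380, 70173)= 27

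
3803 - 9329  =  -5526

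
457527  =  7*65361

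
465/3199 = 465/3199 = 0.15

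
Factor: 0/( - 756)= 0^1= 0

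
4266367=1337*3191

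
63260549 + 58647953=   121908502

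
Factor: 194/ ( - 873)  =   - 2/9= - 2^1*3^( - 2 ) 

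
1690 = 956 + 734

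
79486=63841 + 15645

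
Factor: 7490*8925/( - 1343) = -2^1*3^1*5^3*7^2*79^( - 1)*107^1 = - 3932250/79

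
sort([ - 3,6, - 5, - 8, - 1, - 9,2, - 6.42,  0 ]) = [ - 9, - 8,-6.42,  -  5, - 3,  -  1,0,  2,6 ]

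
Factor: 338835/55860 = 461/76 = 2^(-2)* 19^( - 1 )*461^1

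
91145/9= 10127 + 2/9 = 10127.22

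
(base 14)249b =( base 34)5IH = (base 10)6409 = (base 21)EB4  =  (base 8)14411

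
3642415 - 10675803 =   -  7033388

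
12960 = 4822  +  8138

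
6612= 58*114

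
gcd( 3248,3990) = 14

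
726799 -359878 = 366921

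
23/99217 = 23/99217 = 0.00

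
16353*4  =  65412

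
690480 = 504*1370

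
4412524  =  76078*58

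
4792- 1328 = 3464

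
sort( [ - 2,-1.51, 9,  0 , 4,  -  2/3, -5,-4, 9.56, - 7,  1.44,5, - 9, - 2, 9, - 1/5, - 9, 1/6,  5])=[ - 9, - 9, - 7, - 5, - 4,- 2, - 2, - 1.51, - 2/3, - 1/5, 0  ,  1/6, 1.44, 4, 5, 5, 9 , 9,9.56 ]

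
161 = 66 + 95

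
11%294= 11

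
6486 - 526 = 5960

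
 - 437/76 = -6+1/4= - 5.75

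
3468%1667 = 134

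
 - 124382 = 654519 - 778901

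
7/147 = 1/21 = 0.05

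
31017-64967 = - 33950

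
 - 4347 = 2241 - 6588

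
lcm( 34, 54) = 918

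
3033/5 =606+3/5 = 606.60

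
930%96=66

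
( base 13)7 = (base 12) 7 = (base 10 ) 7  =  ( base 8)7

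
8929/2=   8929/2=4464.50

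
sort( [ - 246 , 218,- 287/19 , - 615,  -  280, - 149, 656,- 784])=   [  -  784, - 615,  -  280, - 246, - 149, - 287/19, 218, 656]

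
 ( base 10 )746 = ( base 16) 2EA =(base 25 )14l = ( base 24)172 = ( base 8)1352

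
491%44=7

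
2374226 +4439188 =6813414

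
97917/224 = 97917/224= 437.13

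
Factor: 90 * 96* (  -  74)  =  -2^7*3^3  *5^1 * 37^1 = -639360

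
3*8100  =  24300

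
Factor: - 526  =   - 2^1*263^1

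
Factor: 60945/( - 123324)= - 85/172= - 2^(-2)*5^1*17^1* 43^ ( - 1 )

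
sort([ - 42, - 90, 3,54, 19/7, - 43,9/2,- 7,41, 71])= [ - 90, - 43, - 42, - 7,  19/7 , 3,9/2, 41,54,71] 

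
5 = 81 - 76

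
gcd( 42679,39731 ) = 67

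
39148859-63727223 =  - 24578364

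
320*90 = 28800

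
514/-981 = -1 + 467/981=-0.52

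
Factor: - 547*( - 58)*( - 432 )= - 13705632 = - 2^5*3^3*29^1*547^1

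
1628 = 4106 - 2478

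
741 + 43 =784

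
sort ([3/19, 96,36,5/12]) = [ 3/19,  5/12, 36,  96 ] 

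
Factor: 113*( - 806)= -2^1*13^1*31^1*113^1 =- 91078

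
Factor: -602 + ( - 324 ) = -2^1*463^1  =  - 926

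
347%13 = 9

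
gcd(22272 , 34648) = 8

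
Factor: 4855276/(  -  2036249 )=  - 2^2*19^(-1 )*853^1*1423^1 * 107171^(-1 )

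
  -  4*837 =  - 3348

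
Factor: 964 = 2^2*241^1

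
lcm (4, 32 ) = 32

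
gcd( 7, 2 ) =1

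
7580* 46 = 348680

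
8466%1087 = 857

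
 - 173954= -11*15814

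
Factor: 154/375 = 2^1*3^( - 1 )* 5^( - 3)*7^1*11^1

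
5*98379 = 491895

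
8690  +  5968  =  14658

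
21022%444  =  154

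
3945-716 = 3229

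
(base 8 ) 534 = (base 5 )2343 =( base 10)348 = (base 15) 183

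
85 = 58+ 27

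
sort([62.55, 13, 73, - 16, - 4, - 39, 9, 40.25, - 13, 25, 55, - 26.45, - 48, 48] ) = [ - 48, - 39, - 26.45, - 16,-13, - 4, 9, 13, 25, 40.25,48,55,62.55,73]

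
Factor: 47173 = 7^1*23^1*293^1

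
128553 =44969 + 83584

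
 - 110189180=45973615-156162795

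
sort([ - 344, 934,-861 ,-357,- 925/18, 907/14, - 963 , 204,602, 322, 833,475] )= [-963, - 861,- 357 , - 344, - 925/18, 907/14, 204,322, 475,602,833,934 ] 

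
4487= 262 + 4225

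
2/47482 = 1/23741 = 0.00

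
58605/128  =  457 + 109/128 = 457.85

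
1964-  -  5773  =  7737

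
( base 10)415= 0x19F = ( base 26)FP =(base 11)348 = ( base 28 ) EN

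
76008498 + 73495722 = 149504220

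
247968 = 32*7749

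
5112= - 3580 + 8692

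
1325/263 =5 + 10/263 = 5.04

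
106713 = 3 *35571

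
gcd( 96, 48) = 48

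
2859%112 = 59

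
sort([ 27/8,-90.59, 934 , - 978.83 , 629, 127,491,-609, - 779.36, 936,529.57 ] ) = [ - 978.83, - 779.36, - 609,- 90.59,27/8 , 127, 491, 529.57, 629, 934,936 ]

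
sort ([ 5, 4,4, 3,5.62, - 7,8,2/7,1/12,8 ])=[ - 7,1/12, 2/7 , 3,4, 4,  5,5.62, 8,8 ]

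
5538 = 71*78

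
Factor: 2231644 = 2^2*23^1 * 127^1*191^1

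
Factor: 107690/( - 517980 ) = - 2^( - 1) *3^(-1 )*11^2*97^ ( - 1)=   - 121/582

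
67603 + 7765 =75368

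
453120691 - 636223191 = - 183102500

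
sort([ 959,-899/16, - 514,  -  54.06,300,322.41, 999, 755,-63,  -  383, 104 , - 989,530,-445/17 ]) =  [ - 989 ,  -  514,-383,-63, - 899/16, - 54.06 , - 445/17,104,300 , 322.41, 530 , 755, 959,999 ]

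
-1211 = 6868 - 8079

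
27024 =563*48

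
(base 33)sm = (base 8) 1662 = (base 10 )946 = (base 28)15m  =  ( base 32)ti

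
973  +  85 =1058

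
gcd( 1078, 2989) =49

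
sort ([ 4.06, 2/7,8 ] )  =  [2/7, 4.06,8 ] 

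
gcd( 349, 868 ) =1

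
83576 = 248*337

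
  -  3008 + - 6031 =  - 9039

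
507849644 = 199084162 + 308765482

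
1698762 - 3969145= - 2270383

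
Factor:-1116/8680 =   -  2^( - 1 )*3^2*5^( - 1 )*7^(-1) = -9/70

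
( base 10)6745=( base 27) 96M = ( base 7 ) 25444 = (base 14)265B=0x1a59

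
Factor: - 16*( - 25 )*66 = 26400 =2^5*3^1 * 5^2*11^1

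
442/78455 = 2/355 = 0.01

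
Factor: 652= 2^2*163^1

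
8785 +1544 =10329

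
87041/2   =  87041/2 = 43520.50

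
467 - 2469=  - 2002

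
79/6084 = 79/6084 =0.01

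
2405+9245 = 11650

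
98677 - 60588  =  38089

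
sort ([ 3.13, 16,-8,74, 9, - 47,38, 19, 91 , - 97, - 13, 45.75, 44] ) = [  -  97, - 47, - 13,- 8,  3.13 , 9,16, 19,38, 44, 45.75,74, 91] 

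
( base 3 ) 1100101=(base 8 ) 1726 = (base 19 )2DD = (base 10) 982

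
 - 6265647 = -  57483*109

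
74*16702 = 1235948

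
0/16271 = 0=0.00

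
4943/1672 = 4943/1672 =2.96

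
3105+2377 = 5482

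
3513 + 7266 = 10779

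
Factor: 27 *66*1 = 2^1*3^4*11^1 = 1782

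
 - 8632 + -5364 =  - 13996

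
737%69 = 47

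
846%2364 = 846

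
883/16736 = 883/16736 = 0.05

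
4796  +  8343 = 13139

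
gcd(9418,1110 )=2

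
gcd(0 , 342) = 342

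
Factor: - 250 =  - 2^1 * 5^3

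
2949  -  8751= - 5802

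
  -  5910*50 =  -295500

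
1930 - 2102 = -172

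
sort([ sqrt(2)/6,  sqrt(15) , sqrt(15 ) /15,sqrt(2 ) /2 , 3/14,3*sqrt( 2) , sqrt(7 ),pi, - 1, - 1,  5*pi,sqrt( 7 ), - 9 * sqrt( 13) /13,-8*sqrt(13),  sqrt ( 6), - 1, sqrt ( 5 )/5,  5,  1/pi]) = [ - 8*sqrt(13) ,  -  9 * sqrt(13) /13, - 1, - 1,  -  1,3/14,sqrt (2 )/6,sqrt(15)/15,  1/pi, sqrt(5)/5,  sqrt(2)/2,  sqrt (6),  sqrt( 7),sqrt( 7),pi,  sqrt(15 ), 3*sqrt(2), 5,  5 * pi]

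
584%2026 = 584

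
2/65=2/65 = 0.03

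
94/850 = 47/425 = 0.11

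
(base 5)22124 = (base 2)11000000011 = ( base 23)2KL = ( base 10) 1539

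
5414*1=5414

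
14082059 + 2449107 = 16531166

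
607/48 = 12  +  31/48 = 12.65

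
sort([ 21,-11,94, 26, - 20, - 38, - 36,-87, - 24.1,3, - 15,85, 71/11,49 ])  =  [-87, - 38, - 36 , - 24.1, - 20, - 15, - 11 , 3, 71/11,21, 26,  49, 85,94] 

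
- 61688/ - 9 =6854 + 2/9 = 6854.22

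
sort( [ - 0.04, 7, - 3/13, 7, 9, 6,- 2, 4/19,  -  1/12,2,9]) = [-2 , - 3/13, - 1/12,  -  0.04 , 4/19, 2, 6,7, 7,9,  9 ]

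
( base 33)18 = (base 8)51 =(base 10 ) 41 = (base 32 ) 19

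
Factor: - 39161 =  - 39161^1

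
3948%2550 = 1398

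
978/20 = 489/10 = 48.90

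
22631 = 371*61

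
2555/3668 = 365/524=0.70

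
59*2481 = 146379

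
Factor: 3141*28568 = 2^3 * 3^2*349^1*3571^1=89732088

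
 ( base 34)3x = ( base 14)99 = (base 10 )135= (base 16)87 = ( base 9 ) 160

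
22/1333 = 22/1333 = 0.02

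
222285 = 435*511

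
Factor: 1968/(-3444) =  - 4/7   =  -  2^2*7^(  -  1)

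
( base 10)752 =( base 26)12O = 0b1011110000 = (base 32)NG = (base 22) 1c4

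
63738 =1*63738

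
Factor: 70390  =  2^1 * 5^1 * 7039^1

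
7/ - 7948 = -1 + 7941/7948 =- 0.00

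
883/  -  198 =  -5+107/198=-4.46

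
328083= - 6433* ( - 51)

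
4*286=1144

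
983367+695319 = 1678686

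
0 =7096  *0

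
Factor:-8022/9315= -2674/3105  =  - 2^1 * 3^(  -  3 )*  5^(-1)*7^1*23^ ( - 1)*191^1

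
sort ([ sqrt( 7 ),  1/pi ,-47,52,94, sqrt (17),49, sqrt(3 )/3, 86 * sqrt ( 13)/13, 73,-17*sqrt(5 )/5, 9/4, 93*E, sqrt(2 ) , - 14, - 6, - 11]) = [-47,-14, - 11,-17*sqrt( 5 ) /5, - 6,1/pi,sqrt( 3)/3,sqrt( 2), 9/4, sqrt( 7),sqrt(17) , 86*sqrt(13 ) /13, 49, 52, 73,94, 93*E ]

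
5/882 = 5/882 =0.01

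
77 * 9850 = 758450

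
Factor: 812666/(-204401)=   -  2^1 * 23^( - 1 )*59^1*71^1 * 97^1*8887^(  -  1 )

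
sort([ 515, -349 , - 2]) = [ - 349,  -  2,515 ]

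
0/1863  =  0 = 0.00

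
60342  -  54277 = 6065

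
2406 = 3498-1092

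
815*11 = 8965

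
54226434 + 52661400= 106887834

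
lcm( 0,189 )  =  0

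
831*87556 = 72759036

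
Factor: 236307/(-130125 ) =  - 5^(-3 )*227^1 =- 227/125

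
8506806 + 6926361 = 15433167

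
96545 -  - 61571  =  158116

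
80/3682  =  40/1841 =0.02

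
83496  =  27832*3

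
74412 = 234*318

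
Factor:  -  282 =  - 2^1 * 3^1*47^1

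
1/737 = 1/737 = 0.00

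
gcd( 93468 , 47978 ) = 2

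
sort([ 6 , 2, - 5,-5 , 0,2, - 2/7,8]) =[ - 5, - 5, - 2/7,0,2,2, 6, 8] 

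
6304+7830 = 14134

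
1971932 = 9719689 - 7747757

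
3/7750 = 3/7750 = 0.00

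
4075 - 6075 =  - 2000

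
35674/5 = 7134 + 4/5  =  7134.80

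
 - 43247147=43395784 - 86642931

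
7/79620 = 7/79620 = 0.00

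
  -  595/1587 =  - 595/1587 = - 0.37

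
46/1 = 46 = 46.00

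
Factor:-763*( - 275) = 209825 = 5^2*7^1 *11^1*109^1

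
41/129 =41/129 = 0.32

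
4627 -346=4281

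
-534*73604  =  -39304536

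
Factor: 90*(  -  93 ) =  - 2^1*3^3*5^1  *31^1 = -  8370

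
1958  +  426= 2384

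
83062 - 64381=18681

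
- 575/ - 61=9+ 26/61 = 9.43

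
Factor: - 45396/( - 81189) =52/93 = 2^2*3^( - 1) *13^1 *31^(-1)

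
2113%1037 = 39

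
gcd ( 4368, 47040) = 336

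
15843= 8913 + 6930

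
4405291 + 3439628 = 7844919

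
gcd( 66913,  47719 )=7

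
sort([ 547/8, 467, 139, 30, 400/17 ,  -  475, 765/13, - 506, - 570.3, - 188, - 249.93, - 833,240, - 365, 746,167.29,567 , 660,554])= [ - 833, - 570.3, - 506, - 475, - 365, - 249.93, - 188, 400/17, 30, 765/13, 547/8,139 , 167.29,240,467,554,567,660,746] 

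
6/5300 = 3/2650  =  0.00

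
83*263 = 21829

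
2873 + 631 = 3504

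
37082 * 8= 296656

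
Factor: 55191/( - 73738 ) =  - 2^( - 1 )*3^1 * 7^( - 1)*23^( - 1)*229^( - 1) * 18397^1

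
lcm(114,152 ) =456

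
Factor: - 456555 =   -  3^1*5^1*11^1*2767^1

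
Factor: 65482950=2^1*3^1*5^2 * 13^1*33581^1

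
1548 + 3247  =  4795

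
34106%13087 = 7932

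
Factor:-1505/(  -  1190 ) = 2^ ( - 1)*17^( - 1)*43^1 = 43/34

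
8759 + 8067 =16826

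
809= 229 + 580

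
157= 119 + 38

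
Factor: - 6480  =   - 2^4*3^4*5^1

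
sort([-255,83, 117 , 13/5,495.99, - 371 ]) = [ - 371, - 255, 13/5, 83, 117, 495.99 ] 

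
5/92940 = 1/18588 =0.00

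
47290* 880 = 41615200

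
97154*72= 6995088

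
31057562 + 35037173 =66094735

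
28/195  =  28/195  =  0.14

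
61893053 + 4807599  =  66700652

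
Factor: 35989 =17^1*29^1*73^1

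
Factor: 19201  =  7^1*13^1 *211^1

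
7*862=6034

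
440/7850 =44/785= 0.06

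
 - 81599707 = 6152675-87752382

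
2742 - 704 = 2038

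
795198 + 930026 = 1725224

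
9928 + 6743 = 16671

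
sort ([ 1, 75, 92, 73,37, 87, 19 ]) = [1,19,37, 73,75,87,92 ]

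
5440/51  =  106+2/3 = 106.67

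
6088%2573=942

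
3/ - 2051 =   -  3/2051 = -0.00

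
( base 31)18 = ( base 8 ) 47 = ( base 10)39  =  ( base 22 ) 1h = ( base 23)1g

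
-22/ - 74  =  11/37 = 0.30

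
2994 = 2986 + 8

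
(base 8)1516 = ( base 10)846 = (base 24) 1b6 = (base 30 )s6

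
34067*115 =3917705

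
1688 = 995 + 693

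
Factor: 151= 151^1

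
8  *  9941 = 79528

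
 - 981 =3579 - 4560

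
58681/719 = 58681/719 = 81.61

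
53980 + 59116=113096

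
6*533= 3198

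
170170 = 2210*77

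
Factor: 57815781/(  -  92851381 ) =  - 3^1*7^(- 1 )*41^1*47^1* 73^1*137^1*13264483^( - 1 ) 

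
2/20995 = 2/20995 = 0.00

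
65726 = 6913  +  58813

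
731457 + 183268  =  914725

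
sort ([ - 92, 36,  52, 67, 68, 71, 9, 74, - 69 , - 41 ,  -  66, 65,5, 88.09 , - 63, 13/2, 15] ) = [ - 92,-69, - 66,-63,- 41,5, 13/2,9, 15, 36, 52, 65, 67, 68,  71 , 74,88.09 ]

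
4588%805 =563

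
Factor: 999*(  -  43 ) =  - 3^3*37^1 * 43^1 = - 42957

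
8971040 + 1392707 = 10363747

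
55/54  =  55/54 = 1.02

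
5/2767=5/2767 = 0.00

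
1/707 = 1/707=0.00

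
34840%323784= 34840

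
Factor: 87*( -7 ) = -3^1*7^1*29^1=-609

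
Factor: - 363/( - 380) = 2^( - 2) * 3^1*5^( - 1) *11^2*19^( - 1) 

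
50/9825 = 2/393  =  0.01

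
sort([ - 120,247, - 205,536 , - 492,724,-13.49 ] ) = [ - 492, - 205, - 120, - 13.49,247,536, 724 ]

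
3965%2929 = 1036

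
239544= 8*29943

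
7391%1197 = 209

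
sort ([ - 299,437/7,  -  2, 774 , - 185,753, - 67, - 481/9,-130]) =[ - 299, - 185, - 130, - 67,-481/9, - 2, 437/7,  753,774] 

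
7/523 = 7/523 = 0.01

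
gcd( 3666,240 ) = 6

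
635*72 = 45720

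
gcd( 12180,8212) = 4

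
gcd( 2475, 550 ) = 275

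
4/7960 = 1/1990= 0.00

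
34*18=612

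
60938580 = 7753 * 7860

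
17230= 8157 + 9073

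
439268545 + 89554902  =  528823447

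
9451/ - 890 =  - 9451/890 = - 10.62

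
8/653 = 8/653 = 0.01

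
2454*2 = 4908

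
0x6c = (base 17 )66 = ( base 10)108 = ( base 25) 48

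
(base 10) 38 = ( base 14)2a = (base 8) 46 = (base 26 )1C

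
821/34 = 24+5/34 = 24.15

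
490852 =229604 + 261248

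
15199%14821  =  378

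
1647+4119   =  5766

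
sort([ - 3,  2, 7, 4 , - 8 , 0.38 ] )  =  [ - 8 , - 3,0.38,  2 , 4,7]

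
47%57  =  47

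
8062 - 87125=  - 79063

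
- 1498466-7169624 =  - 8668090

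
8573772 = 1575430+6998342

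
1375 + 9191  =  10566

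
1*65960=65960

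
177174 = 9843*18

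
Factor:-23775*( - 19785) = 3^2 * 5^3*317^1*1319^1 = 470388375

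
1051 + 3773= 4824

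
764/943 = 764/943 = 0.81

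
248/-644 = -1+99/161 = -0.39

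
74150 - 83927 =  - 9777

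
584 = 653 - 69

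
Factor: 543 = 3^1*181^1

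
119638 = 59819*2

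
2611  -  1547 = 1064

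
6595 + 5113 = 11708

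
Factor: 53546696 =2^3*7^1*37^1*43^1*601^1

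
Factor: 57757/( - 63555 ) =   -  3^( - 1)*5^( - 1)*7^1*19^( - 1 )*37^1 = - 259/285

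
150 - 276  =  -126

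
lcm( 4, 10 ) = 20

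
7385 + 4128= 11513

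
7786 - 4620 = 3166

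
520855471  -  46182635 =474672836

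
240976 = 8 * 30122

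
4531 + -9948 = - 5417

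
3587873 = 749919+2837954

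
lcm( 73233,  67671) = 5346009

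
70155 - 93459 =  - 23304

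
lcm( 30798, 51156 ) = 3018204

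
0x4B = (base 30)2F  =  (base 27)2L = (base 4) 1023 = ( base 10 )75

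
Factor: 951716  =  2^2*237929^1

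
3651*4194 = 15312294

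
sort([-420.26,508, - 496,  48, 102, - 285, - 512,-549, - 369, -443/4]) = [-549, - 512, - 496  , -420.26,- 369, - 285,-443/4, 48, 102, 508] 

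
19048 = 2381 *8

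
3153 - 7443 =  - 4290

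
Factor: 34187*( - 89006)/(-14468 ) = 1521424061/7234  =  2^ ( - 1 )*17^1 * 191^1 * 233^1*2011^1*3617^ ( - 1)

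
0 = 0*13748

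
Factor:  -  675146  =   - 2^1*19^1*109^1*163^1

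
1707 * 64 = 109248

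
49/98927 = 49/98927 = 0.00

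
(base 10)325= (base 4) 11011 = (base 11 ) 276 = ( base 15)16A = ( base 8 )505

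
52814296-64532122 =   -  11717826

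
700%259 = 182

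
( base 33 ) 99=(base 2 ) 100110010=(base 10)306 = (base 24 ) CI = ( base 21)ec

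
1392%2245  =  1392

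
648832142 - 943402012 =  - 294569870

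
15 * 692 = 10380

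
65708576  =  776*84676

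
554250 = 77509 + 476741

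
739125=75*9855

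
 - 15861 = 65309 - 81170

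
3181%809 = 754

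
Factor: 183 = 3^1*61^1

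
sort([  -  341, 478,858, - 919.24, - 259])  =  [ - 919.24,- 341, - 259, 478, 858]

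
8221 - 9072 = -851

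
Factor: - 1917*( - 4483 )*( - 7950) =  -68321592450  =  - 2^1*3^4*5^2*53^1*71^1*4483^1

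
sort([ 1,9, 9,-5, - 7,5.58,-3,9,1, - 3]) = [ - 7,-5,-3 ,  -  3, 1, 1,5.58,9,9,9 ] 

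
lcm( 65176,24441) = 195528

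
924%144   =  60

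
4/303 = 4/303 = 0.01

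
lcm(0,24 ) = 0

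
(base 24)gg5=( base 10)9605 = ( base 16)2585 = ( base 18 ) 1BBB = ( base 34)8ah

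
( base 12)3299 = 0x15D5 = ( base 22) bc1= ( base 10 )5589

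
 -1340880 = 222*( - 6040 ) 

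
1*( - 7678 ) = -7678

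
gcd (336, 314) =2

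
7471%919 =119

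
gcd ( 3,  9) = 3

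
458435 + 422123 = 880558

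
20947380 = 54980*381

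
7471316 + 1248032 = 8719348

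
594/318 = 99/53 = 1.87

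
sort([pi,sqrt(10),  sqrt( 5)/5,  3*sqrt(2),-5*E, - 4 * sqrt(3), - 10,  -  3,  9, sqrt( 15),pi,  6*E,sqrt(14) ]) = [  -  5 * E,-10,- 4*sqrt( 3), - 3,  sqrt (5 ) /5, pi, pi , sqrt( 10),sqrt ( 14 ),sqrt(15), 3*sqrt( 2 ), 9,  6*E ]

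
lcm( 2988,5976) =5976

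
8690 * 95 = 825550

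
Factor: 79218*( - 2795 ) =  - 221414310 =- 2^1*3^5*5^1*13^1*43^1*163^1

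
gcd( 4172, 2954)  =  14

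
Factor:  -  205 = -5^1 * 41^1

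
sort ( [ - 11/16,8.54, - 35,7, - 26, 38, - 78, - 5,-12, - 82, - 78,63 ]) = [ - 82,-78 , - 78, - 35, -26, - 12,-5, - 11/16, 7,8.54, 38,63 ]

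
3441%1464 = 513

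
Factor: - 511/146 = -7/2=- 2^( - 1 )*7^1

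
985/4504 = 985/4504 = 0.22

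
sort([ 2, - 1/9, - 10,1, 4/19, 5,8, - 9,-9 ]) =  [ - 10, -9 ,  -  9, - 1/9,4/19,  1,2,5, 8]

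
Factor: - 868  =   - 2^2*7^1*31^1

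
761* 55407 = 42164727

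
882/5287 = 882/5287 = 0.17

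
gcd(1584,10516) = 44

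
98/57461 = 98/57461 =0.00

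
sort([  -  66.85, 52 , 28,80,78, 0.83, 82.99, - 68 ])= [  -  68,-66.85,0.83, 28,52,78,  80,82.99] 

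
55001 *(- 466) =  - 25630466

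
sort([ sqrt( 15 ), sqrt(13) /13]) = [sqrt( 13)/13,sqrt(15 )]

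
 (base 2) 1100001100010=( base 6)44522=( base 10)6242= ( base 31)6FB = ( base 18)114E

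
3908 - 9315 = -5407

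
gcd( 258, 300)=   6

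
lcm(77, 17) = 1309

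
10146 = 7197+2949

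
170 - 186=  -  16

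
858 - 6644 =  - 5786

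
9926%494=46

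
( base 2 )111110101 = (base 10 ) 501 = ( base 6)2153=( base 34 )EP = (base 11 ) 416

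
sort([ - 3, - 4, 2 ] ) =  [ - 4, - 3,2 ]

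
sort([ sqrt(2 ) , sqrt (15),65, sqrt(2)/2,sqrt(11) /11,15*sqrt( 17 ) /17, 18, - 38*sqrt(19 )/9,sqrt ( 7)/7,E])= [-38*sqrt(19) /9,sqrt (11 ) /11, sqrt(7)/7,sqrt( 2) /2,sqrt( 2),E, 15*sqrt(17)/17,sqrt(15), 18,65]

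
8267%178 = 79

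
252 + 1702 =1954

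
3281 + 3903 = 7184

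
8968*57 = 511176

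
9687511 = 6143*1577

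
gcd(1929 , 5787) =1929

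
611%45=26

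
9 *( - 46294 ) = -416646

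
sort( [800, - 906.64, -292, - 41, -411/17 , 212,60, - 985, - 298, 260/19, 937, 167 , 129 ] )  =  [ - 985, - 906.64, - 298, - 292,-41 , - 411/17,260/19, 60,  129,167,212,800, 937] 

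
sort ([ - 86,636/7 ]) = [ - 86,636/7 ] 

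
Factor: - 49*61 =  - 7^2*61^1= -  2989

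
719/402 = 1 + 317/402 = 1.79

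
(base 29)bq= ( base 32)AP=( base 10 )345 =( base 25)dk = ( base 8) 531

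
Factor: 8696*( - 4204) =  - 2^5 * 1051^1*1087^1 = - 36557984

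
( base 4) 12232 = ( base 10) 430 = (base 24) HM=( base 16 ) 1ae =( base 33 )D1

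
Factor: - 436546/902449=-2^1 * 11^1*19843^1 * 902449^ ( -1 )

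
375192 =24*15633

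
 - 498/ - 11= 498/11 = 45.27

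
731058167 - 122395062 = 608663105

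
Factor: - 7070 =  - 2^1*5^1*7^1*101^1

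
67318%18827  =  10837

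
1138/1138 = 1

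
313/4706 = 313/4706 =0.07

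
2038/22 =92 + 7/11= 92.64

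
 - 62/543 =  - 1 + 481/543=- 0.11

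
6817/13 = 6817/13 = 524.38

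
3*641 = 1923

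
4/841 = 4/841= 0.00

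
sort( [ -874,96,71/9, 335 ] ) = [  -  874,71/9, 96, 335]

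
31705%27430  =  4275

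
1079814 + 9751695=10831509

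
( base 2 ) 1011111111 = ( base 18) 26b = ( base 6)3315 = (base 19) 227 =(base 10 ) 767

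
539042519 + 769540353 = 1308582872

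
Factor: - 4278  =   - 2^1*3^1 * 23^1*31^1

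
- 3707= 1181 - 4888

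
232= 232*1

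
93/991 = 93/991 = 0.09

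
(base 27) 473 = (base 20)7f8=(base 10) 3108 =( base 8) 6044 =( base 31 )378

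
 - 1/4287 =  - 1/4287= - 0.00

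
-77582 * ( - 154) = 11947628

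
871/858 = 67/66= 1.02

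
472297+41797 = 514094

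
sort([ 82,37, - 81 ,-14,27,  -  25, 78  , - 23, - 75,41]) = [ - 81, - 75, - 25, - 23, - 14,27 , 37,41, 78, 82]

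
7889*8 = 63112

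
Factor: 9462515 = 5^1*1892503^1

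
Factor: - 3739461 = - 3^1*11^1*47^1*2411^1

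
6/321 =2/107= 0.02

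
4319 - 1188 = 3131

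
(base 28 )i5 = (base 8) 775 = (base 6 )2205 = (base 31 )GD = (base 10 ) 509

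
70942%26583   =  17776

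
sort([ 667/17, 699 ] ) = [ 667/17, 699] 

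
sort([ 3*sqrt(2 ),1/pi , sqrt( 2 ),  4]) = [1/pi,sqrt(2),4,  3*sqrt(2 )] 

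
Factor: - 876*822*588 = -2^5*3^3*7^2 * 73^1*137^1 = -  423402336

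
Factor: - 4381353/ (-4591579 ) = 3^2*486817^1*4591579^(-1) 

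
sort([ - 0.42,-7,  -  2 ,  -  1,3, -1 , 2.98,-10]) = [-10,-7,  -  2, - 1, - 1, - 0.42,2.98,3]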